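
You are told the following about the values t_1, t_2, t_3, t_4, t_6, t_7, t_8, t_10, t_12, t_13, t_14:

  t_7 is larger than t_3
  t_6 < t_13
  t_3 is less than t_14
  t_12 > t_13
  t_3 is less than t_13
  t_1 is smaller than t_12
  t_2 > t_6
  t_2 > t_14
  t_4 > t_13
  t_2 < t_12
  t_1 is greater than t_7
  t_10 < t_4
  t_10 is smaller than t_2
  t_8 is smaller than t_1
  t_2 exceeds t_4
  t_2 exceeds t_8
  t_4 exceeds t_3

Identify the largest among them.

t_12

Chaining downward from t_12: directly below it, t_13, t_1, t_2; then t_3, t_8, t_14, t_7, t_10, t_6, t_4.
That covers every other element, and nothing is given above t_12, so t_12 is the largest.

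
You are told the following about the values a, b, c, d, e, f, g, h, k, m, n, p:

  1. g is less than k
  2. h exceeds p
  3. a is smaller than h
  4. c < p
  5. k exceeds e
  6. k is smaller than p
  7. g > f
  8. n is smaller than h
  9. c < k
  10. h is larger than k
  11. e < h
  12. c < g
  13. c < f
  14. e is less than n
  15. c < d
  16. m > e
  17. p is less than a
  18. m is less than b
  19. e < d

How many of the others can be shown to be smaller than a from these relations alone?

6

From a the given relations immediately reach p.
From those, c, k — 3 in total.
From those, e, g — 5 in total.
From those, f — 6 in total.
Nothing else is reachable below a; 6 in all.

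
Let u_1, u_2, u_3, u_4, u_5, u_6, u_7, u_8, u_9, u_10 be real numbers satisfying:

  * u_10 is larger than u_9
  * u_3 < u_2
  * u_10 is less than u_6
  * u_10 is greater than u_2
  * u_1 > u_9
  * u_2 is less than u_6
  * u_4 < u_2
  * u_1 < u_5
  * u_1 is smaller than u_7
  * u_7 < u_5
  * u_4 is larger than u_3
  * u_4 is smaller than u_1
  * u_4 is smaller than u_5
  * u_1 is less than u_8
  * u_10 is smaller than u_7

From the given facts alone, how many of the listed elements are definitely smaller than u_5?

7

The elements the relations force below u_5 are u_3, u_9, u_4, u_2, u_10, u_1, u_7 — no chain reaches any other.
That is 7.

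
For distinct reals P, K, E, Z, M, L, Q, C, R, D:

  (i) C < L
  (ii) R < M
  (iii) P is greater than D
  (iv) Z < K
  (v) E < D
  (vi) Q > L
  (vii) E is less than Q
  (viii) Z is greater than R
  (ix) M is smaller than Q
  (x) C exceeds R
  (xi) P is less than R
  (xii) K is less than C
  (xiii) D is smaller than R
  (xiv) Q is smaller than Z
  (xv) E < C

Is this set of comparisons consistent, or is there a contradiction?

inconsistent

We have L < Q stated directly, yet also Q < Z < K < C < L by chaining the others — so Q < L. Contradiction.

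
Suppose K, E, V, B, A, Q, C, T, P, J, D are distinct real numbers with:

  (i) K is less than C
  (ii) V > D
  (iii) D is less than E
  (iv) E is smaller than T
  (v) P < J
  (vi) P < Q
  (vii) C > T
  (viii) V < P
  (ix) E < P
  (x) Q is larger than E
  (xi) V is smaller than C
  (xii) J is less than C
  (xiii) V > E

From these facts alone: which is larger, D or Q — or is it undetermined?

Q

The relevant relations are D < E; E < V; V < P; P < Q.
Together: D < E < V < P < Q.
So Q is larger.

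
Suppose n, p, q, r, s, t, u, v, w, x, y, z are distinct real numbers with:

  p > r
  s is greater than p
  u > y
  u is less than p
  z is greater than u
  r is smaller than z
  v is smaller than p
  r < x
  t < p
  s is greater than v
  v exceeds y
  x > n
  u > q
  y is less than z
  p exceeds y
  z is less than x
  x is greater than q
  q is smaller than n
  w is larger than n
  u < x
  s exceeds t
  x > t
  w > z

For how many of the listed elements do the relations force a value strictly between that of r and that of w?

1

Chaining upward from r reaches: z, x, p, s.
Chaining downward from w reaches: y, q, n, u, z.
Strictly between r and w are those in both lists: z — 1 element.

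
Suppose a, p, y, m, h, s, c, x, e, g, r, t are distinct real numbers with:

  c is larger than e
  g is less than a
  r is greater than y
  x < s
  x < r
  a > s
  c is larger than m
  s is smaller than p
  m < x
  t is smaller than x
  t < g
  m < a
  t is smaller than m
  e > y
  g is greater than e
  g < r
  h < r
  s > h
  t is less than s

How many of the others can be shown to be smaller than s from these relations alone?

4

Directly below s: t, x, h.
One step further: m (4 so far).
Nothing else is reachable below s; 4 in all.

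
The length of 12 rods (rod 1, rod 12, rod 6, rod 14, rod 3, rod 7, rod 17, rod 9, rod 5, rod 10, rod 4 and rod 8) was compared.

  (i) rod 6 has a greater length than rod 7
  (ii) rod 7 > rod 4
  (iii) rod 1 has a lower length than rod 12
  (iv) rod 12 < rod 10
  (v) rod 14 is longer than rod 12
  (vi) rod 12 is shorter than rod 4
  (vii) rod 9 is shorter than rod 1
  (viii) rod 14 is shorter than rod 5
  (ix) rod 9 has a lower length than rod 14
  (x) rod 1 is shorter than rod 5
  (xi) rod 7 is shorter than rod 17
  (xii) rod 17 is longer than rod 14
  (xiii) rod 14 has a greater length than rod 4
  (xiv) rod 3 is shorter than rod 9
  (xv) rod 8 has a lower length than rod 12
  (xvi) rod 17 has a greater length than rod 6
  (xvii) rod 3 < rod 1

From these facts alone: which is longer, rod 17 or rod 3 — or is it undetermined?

rod 17

Chaining the given relations: rod 3 < rod 9 < rod 1 < rod 12 < rod 4 < rod 7 < rod 6 < rod 17.
So rod 17 is longer.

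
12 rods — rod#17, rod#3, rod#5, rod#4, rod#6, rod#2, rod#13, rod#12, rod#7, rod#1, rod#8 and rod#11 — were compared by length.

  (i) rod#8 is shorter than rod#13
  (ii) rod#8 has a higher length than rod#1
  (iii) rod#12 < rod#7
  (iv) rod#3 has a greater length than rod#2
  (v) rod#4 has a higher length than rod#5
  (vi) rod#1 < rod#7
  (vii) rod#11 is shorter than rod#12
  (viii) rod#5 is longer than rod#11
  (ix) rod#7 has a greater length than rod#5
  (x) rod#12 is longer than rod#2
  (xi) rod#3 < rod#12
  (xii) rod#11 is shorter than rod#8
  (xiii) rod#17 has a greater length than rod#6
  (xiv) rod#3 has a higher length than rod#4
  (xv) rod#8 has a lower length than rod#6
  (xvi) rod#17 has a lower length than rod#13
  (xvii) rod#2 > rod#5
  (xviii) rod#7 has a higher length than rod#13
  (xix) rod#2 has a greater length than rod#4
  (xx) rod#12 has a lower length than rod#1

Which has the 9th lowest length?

Piecing the relations together gives one ordering: rod#11 < rod#5 < rod#4 < rod#2 < rod#3 < rod#12 < rod#1 < rod#8 < rod#6 < rod#17 < rod#13 < rod#7.
The 9th smallest is rod#6.

rod#6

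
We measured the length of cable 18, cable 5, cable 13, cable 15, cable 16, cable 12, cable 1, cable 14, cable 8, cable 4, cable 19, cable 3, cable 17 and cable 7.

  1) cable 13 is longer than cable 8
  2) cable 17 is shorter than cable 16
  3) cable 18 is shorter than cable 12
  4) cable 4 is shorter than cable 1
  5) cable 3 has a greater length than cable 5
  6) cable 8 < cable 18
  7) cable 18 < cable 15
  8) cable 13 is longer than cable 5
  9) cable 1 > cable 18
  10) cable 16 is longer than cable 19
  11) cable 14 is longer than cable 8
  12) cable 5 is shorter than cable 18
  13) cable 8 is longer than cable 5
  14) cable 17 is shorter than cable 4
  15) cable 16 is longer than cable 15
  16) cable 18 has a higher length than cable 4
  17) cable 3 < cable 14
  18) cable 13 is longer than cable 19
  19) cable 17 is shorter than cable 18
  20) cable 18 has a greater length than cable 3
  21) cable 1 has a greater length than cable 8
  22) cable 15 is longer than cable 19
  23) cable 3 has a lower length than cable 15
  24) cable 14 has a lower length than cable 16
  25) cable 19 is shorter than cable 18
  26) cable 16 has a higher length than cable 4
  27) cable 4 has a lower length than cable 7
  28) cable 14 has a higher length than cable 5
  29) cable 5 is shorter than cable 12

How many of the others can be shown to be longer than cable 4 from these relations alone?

The elements the relations force above cable 4 are cable 7, cable 18, cable 15, cable 1, cable 12, cable 16 — no chain reaches any other.
That is 6.

6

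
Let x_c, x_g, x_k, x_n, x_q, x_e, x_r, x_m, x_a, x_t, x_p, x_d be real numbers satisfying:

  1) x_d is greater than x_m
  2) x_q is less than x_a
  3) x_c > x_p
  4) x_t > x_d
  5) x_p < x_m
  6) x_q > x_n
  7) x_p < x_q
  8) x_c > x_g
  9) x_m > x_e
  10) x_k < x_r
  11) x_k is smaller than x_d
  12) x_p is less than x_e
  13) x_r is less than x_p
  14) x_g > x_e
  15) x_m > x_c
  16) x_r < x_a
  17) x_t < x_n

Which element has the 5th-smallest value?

The consecutive relations fix a unique order: x_k < x_r < x_p < x_e < x_g < x_c < x_m < x_d < x_t < x_n < x_q < x_a.
The 5th smallest is x_g.

x_g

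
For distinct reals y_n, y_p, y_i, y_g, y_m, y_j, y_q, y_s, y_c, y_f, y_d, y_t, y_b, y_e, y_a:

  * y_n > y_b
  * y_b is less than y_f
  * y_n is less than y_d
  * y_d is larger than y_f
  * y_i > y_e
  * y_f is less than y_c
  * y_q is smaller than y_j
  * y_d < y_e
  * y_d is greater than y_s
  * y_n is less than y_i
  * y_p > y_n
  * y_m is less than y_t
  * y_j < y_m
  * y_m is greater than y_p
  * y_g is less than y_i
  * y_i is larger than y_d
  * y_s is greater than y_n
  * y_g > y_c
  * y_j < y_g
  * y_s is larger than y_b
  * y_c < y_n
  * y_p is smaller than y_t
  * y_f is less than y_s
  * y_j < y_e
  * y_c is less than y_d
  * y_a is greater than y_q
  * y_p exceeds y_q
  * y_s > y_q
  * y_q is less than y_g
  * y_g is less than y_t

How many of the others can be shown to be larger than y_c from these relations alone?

Directly above y_c: y_n, y_d, y_g.
One step further: y_s, y_p, y_t, y_e, y_i (8 so far).
One step further: y_m (9 so far).
Nothing else is reachable above y_c; 9 in all.

9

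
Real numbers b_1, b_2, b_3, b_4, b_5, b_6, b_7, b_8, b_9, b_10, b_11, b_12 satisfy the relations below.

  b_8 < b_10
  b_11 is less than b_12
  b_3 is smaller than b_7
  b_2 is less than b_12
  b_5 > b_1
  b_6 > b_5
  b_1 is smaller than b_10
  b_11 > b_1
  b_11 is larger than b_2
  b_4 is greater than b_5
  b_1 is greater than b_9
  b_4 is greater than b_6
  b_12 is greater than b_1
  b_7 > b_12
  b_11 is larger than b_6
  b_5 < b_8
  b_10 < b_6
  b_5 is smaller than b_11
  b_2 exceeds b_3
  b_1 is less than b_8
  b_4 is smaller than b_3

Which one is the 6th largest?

Chaining the given pairs: b_9 < b_1 < b_5 < b_8 < b_10 < b_6 < b_4 < b_3 < b_2 < b_11 < b_12 < b_7.
Counting 6 from the largest end gives b_4.

b_4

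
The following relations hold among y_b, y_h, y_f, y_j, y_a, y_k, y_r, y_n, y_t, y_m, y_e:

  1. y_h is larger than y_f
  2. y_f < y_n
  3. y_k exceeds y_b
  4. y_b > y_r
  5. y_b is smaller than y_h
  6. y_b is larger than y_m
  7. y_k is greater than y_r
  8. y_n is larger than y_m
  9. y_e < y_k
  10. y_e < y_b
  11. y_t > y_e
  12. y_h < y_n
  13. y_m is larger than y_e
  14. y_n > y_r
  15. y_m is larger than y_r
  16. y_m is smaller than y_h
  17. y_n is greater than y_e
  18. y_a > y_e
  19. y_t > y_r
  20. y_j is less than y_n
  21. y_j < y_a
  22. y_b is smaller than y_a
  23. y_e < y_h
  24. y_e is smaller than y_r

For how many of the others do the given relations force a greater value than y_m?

From y_m the given relations immediately reach y_b, y_h, y_n.
From those, y_a, y_k — 5 in total.
Nothing else is reachable above y_m; 5 in all.

5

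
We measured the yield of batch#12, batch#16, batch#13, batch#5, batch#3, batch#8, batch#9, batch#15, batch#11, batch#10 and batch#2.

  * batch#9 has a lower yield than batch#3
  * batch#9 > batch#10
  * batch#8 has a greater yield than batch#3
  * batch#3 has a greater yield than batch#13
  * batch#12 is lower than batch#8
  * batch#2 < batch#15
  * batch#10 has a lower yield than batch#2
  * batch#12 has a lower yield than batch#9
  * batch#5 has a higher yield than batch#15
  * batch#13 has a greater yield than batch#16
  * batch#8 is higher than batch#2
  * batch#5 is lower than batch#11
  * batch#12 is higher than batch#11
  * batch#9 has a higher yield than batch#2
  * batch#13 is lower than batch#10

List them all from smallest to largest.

batch#16 < batch#13 < batch#10 < batch#2 < batch#15 < batch#5 < batch#11 < batch#12 < batch#9 < batch#3 < batch#8

Each adjacent pair is fixed by a given relation: batch#16 < batch#13; batch#13 < batch#10; batch#10 < batch#2; batch#2 < batch#15; batch#15 < batch#5; batch#5 < batch#11; batch#11 < batch#12; batch#12 < batch#9; batch#9 < batch#3; batch#3 < batch#8. Chaining them end to end gives the full order.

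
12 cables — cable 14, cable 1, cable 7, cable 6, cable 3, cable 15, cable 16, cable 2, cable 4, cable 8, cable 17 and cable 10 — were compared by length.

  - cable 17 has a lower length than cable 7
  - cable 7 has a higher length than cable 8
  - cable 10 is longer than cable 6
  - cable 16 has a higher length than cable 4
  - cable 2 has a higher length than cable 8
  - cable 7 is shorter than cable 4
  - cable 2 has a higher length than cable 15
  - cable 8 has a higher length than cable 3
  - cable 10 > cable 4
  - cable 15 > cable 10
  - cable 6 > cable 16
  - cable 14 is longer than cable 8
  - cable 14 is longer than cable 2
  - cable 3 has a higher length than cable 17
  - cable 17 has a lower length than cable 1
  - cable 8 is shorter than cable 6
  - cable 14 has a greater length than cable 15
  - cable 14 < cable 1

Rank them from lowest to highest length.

cable 17 < cable 3 < cable 8 < cable 7 < cable 4 < cable 16 < cable 6 < cable 10 < cable 15 < cable 2 < cable 14 < cable 1

Each adjacent pair is fixed by a given relation: cable 17 < cable 3; cable 3 < cable 8; cable 8 < cable 7; cable 7 < cable 4; cable 4 < cable 16; cable 16 < cable 6; cable 6 < cable 10; cable 10 < cable 15; cable 15 < cable 2; cable 2 < cable 14; cable 14 < cable 1. Chaining them end to end gives the full order.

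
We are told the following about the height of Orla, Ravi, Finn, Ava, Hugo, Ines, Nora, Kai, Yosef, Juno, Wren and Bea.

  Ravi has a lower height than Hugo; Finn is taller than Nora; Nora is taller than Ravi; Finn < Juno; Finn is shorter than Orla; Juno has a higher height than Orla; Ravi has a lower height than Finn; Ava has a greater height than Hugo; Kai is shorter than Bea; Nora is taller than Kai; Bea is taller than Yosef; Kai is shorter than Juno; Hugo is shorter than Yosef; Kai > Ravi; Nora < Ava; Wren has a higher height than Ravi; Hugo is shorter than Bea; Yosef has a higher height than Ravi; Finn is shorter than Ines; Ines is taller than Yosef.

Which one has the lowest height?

Ravi

Chaining upward from Ravi: directly above it, Hugo, Kai, Yosef, Nora, Finn, Wren; then Bea, Orla, Juno, Ava, Ines.
That covers every other element, and nothing is given below Ravi, so Ravi is the lowest height.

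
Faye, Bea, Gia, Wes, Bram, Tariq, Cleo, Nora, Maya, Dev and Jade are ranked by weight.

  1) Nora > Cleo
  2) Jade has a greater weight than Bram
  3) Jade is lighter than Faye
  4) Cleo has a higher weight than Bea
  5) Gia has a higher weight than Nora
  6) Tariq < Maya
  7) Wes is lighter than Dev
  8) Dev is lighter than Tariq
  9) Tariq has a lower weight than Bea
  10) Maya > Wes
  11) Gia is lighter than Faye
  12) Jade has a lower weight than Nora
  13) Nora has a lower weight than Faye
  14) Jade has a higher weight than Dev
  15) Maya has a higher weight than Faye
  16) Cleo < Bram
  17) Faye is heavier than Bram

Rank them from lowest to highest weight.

Wes < Dev < Tariq < Bea < Cleo < Bram < Jade < Nora < Gia < Faye < Maya

Each adjacent pair is fixed by a given relation: Wes < Dev; Dev < Tariq; Tariq < Bea; Bea < Cleo; Cleo < Bram; Bram < Jade; Jade < Nora; Nora < Gia; Gia < Faye; Faye < Maya. Chaining them end to end gives the full order.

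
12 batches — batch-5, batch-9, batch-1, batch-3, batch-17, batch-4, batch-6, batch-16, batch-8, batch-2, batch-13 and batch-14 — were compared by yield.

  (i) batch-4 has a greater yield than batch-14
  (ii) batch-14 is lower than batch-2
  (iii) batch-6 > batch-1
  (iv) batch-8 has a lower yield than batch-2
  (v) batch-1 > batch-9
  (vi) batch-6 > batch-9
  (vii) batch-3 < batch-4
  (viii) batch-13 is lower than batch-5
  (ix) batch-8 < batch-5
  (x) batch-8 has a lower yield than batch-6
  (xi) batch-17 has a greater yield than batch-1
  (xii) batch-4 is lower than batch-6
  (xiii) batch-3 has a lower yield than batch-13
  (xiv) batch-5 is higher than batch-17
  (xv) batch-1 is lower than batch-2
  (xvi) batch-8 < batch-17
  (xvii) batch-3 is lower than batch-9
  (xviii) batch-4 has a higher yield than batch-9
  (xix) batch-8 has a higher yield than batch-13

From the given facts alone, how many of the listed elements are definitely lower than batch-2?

6

From batch-2 the given relations immediately reach batch-14, batch-1, batch-8.
From those, batch-9, batch-13 — 5 in total.
From those, batch-3 — 6 in total.
Nothing else is reachable below batch-2; 6 in all.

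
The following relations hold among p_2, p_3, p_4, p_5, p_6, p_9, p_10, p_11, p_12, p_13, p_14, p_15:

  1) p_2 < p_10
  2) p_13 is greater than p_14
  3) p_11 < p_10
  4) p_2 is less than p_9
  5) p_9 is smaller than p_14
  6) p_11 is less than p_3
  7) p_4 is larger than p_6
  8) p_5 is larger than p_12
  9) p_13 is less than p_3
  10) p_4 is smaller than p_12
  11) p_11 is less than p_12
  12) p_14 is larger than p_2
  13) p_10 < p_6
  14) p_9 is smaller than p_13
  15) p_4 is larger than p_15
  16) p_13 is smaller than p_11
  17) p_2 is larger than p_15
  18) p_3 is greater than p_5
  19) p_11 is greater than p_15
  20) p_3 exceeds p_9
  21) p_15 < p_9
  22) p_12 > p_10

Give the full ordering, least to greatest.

p_15 < p_2 < p_9 < p_14 < p_13 < p_11 < p_10 < p_6 < p_4 < p_12 < p_5 < p_3

Nothing is placed below p_15, so it is least; from there p_15 < p_2; p_2 < p_9; p_9 < p_14; p_14 < p_13; p_13 < p_11; p_11 < p_10; p_10 < p_6; p_6 < p_4; p_4 < p_12; p_12 < p_5; p_5 < p_3, each given directly.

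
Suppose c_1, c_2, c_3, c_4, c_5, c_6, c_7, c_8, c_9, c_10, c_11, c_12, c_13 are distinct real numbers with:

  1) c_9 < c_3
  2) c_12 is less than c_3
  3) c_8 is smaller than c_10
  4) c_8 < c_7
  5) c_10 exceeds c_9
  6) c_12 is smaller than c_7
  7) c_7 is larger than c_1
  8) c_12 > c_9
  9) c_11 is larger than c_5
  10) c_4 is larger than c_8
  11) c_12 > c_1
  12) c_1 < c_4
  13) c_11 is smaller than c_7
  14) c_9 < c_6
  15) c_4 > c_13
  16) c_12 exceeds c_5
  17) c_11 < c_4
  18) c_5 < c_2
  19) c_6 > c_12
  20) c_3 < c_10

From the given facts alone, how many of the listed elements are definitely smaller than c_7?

Directly below c_7: c_1, c_11, c_8, c_12.
One step further: c_5, c_9 (6 so far).
No other element is forced below c_7 by the given relations, so the count is 6.

6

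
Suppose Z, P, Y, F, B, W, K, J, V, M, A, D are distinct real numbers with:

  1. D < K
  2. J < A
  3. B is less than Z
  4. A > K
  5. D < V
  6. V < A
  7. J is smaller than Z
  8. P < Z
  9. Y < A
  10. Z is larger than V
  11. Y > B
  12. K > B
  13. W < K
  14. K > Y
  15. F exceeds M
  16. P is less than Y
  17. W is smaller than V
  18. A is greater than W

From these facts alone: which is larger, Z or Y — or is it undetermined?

Following every chain through Y: above Y we get K, A; below Y we get B, P.
Z is not reached, and no chain runs the other way from Z to Y.
So the given relations leave the order of Y and Z undetermined.

undetermined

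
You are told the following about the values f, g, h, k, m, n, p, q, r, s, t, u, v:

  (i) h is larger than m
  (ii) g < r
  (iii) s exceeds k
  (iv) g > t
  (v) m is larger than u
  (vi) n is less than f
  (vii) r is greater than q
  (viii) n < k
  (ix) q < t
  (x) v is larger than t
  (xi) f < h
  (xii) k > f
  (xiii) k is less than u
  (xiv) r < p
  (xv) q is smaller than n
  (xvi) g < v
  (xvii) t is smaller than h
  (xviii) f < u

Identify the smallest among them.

Chaining upward from q: directly above it, n, t, r; then g, f, p, k, v, h; then u, s; then m.
That covers every other element, and nothing is given below q, so q is the smallest.

q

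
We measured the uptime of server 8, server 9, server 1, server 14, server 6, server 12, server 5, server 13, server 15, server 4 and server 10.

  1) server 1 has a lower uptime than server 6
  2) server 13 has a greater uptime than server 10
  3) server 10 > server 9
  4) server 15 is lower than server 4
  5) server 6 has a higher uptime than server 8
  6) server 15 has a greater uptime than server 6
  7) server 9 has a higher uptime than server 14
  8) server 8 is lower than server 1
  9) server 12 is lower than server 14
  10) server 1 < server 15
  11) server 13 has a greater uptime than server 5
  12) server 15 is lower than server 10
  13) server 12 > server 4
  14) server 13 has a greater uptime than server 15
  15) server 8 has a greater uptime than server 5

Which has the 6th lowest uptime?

Piecing the relations together gives one ordering: server 5 < server 8 < server 1 < server 6 < server 15 < server 4 < server 12 < server 14 < server 9 < server 10 < server 13.
The 6th smallest is server 4.

server 4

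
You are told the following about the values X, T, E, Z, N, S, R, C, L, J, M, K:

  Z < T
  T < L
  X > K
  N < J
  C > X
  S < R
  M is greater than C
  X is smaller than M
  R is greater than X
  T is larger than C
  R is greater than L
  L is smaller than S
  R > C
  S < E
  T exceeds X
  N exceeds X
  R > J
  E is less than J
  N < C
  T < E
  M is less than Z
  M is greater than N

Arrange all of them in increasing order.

K < X < N < C < M < Z < T < L < S < E < J < R

Each adjacent pair is fixed by a given relation: K < X; X < N; N < C; C < M; M < Z; Z < T; T < L; L < S; S < E; E < J; J < R. Chaining them end to end gives the full order.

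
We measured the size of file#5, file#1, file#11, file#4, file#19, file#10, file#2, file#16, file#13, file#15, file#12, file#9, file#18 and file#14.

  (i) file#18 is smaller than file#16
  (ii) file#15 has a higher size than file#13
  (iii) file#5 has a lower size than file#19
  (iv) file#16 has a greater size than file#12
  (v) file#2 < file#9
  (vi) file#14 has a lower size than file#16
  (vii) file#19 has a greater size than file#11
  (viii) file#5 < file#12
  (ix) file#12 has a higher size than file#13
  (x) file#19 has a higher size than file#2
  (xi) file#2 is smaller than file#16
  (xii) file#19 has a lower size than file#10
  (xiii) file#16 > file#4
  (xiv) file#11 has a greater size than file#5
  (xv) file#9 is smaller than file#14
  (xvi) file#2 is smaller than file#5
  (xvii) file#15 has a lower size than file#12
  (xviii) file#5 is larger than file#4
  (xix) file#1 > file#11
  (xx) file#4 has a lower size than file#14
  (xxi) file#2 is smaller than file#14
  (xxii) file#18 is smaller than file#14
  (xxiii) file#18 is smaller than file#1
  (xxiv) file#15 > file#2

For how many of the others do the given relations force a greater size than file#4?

8

From file#4 the given relations immediately reach file#5, file#14, file#16.
From those, file#11, file#12, file#19 — 6 in total.
From those, file#10, file#1 — 8 in total.
No other element is forced above file#4 by the given relations, so the count is 8.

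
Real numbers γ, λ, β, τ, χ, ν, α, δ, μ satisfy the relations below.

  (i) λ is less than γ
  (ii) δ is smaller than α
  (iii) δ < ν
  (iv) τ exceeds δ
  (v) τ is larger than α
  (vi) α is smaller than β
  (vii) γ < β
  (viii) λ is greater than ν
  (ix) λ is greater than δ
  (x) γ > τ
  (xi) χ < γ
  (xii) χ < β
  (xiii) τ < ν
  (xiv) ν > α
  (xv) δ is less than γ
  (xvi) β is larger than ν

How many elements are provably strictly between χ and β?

1

The relations place χ below β. An element lies strictly between them when it is forced above χ and also forced below β.
Above χ: {γ}. Below β: {δ, α, τ, ν, λ, γ}.
Intersection: {γ} — 1.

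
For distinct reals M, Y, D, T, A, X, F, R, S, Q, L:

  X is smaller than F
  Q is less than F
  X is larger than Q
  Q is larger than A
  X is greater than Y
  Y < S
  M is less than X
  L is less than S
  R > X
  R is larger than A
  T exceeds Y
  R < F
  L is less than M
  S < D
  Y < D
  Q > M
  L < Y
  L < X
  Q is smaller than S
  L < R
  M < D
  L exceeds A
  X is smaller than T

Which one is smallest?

A

L is not least since A < L; Y is not least since L < Y; M is not least since L < M; Q is not least since M < Q; X is not least since Y < X; S is not least since Q < S; R is not least since X < R; D is not least since Y < D; T is not least since X < T; F is not least since X < F.
Only A has nothing below it, so A is the smallest.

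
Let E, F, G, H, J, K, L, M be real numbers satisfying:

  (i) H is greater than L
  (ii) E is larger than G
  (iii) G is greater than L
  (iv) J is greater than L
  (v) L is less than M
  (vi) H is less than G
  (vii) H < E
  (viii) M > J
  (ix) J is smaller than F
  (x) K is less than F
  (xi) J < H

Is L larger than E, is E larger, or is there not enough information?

E

Link the given pairs in sequence: L < J; J < H; H < G; G < E.
Together: L < J < H < G < E.
So E is larger.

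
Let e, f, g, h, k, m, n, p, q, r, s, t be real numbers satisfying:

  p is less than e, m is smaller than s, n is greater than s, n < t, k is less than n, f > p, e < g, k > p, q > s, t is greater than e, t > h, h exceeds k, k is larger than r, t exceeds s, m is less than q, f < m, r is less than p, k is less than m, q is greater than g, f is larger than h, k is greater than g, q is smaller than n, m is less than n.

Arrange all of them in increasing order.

Nothing is placed below r, so it is least; from there r < p; p < e; e < g; g < k; k < h; h < f; f < m; m < s; s < q; q < n; n < t, each given directly.

r < p < e < g < k < h < f < m < s < q < n < t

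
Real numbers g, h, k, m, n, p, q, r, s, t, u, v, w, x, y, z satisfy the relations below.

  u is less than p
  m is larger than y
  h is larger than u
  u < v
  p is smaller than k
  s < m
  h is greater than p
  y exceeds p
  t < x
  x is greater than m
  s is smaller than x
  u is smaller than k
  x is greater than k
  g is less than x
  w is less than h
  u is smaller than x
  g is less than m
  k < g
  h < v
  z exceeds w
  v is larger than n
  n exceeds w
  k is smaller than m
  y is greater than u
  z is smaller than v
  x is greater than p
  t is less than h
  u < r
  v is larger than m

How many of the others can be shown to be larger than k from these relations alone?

From k the given relations immediately reach g, m, x.
From those, v — 4 in total.
Nothing else is reachable above k; 4 in all.

4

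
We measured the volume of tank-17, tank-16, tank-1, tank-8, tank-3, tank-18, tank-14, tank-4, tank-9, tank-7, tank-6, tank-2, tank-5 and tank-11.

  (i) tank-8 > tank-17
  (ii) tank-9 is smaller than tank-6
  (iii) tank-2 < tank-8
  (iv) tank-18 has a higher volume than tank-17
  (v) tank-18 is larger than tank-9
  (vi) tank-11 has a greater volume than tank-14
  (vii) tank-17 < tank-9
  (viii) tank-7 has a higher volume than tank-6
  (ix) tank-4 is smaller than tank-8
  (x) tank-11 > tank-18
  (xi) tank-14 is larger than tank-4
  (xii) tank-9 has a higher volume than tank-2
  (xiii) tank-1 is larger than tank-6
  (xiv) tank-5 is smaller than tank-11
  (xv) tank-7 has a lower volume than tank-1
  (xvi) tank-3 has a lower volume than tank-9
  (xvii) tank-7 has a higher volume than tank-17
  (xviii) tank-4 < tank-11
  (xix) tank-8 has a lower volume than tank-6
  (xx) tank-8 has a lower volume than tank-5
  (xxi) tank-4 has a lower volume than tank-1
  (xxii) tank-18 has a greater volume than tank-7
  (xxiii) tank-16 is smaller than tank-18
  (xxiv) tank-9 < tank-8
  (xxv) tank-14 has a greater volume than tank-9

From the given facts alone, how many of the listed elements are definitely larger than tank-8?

The elements the relations force above tank-8 are tank-6, tank-7, tank-5, tank-18, tank-1, tank-11 — no chain reaches any other.
That is 6.

6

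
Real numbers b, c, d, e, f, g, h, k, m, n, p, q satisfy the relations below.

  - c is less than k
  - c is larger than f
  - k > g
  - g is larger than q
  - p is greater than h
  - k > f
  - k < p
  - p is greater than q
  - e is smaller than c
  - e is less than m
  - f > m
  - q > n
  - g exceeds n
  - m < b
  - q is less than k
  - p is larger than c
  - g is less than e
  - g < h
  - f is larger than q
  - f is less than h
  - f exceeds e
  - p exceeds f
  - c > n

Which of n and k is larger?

k

n < q < g < e < f < k, by transitivity through q, g, e, f.
So n < k; k is the larger of the two.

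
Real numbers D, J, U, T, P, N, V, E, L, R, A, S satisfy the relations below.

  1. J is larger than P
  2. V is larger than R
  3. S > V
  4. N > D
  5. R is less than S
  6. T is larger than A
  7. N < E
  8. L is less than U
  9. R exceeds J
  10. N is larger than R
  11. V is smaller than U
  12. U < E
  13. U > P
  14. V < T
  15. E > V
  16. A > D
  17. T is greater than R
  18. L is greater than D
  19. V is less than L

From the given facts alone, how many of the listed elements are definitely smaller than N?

4

The elements the relations force below N are P, J, R, D — no chain reaches any other.
That is 4.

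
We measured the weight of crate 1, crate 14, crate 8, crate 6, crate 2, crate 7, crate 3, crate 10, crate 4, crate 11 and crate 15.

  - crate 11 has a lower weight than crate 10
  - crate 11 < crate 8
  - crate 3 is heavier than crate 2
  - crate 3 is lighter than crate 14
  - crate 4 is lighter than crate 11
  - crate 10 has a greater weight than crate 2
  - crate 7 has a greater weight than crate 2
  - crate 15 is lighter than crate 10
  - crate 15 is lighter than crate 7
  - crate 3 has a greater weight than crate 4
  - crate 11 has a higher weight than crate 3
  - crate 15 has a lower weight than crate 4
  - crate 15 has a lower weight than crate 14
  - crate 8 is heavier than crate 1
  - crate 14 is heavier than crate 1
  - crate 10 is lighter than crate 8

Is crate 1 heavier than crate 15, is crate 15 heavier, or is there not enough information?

Following every chain through crate 1: above crate 1 we get crate 14, crate 8.
crate 15 is not reached, and no chain runs the other way from crate 15 to crate 1.
So the given relations leave the order of crate 1 and crate 15 undetermined.

undetermined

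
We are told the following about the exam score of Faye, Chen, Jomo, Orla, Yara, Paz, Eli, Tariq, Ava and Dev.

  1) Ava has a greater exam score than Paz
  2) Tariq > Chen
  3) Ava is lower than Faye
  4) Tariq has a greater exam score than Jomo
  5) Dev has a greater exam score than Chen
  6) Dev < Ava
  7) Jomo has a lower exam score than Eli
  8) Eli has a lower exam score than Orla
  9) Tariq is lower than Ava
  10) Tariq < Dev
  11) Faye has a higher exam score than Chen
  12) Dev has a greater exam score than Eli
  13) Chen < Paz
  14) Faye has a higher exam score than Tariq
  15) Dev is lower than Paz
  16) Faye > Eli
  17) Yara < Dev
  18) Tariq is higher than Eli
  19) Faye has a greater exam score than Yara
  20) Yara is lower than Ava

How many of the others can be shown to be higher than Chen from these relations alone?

The elements the relations force above Chen are Tariq, Dev, Paz, Ava, Faye — no chain reaches any other.
That is 5.

5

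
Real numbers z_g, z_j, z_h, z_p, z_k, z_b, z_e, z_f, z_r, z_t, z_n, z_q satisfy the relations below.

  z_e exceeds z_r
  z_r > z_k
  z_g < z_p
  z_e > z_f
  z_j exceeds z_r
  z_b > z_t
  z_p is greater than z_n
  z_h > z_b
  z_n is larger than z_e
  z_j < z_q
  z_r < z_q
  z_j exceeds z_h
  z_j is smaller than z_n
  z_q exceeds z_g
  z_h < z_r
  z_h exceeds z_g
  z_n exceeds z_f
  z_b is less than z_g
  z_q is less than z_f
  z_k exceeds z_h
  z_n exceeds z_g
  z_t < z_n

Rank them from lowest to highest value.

z_t < z_b < z_g < z_h < z_k < z_r < z_j < z_q < z_f < z_e < z_n < z_p

The consecutive links are each given: z_t < z_b; z_b < z_g; z_g < z_h; z_h < z_k; z_k < z_r; z_r < z_j; z_j < z_q; z_q < z_f; z_f < z_e; z_e < z_n; z_n < z_p.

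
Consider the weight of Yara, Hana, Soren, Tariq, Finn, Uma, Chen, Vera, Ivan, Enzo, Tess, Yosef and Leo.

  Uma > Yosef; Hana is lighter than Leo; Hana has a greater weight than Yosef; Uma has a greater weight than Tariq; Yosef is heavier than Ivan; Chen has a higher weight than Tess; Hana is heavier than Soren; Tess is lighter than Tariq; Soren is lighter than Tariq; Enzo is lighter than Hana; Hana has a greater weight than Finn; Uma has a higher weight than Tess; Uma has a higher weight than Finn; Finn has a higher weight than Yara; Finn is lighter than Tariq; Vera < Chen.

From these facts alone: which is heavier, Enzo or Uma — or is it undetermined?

undetermined

Following every chain through Enzo: above Enzo we get Hana, Leo.
Uma is not reached, and no chain runs the other way from Uma to Enzo.
So the given relations leave the order of Enzo and Uma undetermined.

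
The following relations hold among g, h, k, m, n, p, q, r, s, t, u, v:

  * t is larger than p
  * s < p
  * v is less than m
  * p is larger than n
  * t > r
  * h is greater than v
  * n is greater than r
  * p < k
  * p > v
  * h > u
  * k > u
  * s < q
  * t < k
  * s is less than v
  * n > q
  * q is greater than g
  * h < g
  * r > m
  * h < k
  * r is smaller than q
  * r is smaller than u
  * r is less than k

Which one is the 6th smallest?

Chaining the given pairs: s < v < m < r < u < h < g < q < n < p < t < k.
Counting 6 from the smallest end gives h.

h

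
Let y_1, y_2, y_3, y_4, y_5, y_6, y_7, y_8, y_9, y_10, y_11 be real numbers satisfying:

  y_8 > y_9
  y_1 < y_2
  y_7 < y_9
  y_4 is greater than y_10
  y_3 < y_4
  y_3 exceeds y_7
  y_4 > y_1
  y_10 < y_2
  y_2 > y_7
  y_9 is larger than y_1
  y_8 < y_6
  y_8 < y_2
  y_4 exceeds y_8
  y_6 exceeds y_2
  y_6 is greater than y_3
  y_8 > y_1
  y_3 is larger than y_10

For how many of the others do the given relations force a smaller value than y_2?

5

Directly below y_2: y_10, y_7, y_1, y_8.
One step further: y_9 (5 so far).
Nothing else is reachable below y_2; 5 in all.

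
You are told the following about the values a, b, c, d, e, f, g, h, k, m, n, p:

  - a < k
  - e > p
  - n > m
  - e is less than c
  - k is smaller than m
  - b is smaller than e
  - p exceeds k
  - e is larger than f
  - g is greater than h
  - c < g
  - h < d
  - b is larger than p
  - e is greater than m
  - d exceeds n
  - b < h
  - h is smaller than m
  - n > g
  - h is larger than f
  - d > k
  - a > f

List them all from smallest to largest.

Nothing is placed below f, so it is least; from there f < a; a < k; k < p; p < b; b < h; h < m; m < e; e < c; c < g; g < n; n < d, each given directly.

f < a < k < p < b < h < m < e < c < g < n < d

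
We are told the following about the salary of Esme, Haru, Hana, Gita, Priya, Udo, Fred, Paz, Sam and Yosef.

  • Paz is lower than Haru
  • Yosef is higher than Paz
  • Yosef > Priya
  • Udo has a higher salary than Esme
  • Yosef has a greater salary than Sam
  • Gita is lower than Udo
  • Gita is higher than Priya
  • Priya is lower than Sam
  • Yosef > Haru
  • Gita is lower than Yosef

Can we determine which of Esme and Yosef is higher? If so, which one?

undetermined

Following every chain through Esme: above Esme we get Udo.
Yosef is not reached, and no chain runs the other way from Yosef to Esme.
So the given relations leave the order of Esme and Yosef undetermined.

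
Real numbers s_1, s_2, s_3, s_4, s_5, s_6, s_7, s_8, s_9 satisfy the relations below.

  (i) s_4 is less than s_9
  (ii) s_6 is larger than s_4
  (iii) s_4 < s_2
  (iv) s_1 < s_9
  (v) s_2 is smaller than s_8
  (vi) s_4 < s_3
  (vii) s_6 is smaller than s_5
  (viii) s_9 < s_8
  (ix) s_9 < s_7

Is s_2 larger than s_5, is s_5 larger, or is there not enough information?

Following every chain through s_2: above s_2 we get s_8; below s_2 we get s_4.
s_5 is not reached, and no chain runs the other way from s_5 to s_2.
So the given relations leave the order of s_2 and s_5 undetermined.

undetermined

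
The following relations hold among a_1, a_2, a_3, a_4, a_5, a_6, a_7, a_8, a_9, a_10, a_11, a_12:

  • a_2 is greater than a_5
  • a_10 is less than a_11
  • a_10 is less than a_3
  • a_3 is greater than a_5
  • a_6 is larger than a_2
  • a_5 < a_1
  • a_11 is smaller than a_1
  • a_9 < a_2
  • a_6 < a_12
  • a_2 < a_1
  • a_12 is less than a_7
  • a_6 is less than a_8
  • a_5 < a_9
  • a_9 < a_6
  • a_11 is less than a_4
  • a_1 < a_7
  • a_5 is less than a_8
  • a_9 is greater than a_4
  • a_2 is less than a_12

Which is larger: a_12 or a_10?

Following the relations from a_10: a_10 < a_11 < a_4 < a_9 < a_2 < a_6 < a_12.
So a_10 < a_12; a_12 is the larger of the two.

a_12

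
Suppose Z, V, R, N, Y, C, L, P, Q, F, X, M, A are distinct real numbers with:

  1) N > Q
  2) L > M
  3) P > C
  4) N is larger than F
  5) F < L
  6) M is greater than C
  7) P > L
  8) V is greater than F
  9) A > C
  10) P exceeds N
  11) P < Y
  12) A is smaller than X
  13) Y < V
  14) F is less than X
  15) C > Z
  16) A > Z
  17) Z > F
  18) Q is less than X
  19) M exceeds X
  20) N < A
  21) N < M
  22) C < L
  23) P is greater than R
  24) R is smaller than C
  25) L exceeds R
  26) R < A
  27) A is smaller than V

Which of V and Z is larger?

Following the relations from Z: Z < C < A < X < M < L < P < Y < V.
So Z < V; V is the larger of the two.

V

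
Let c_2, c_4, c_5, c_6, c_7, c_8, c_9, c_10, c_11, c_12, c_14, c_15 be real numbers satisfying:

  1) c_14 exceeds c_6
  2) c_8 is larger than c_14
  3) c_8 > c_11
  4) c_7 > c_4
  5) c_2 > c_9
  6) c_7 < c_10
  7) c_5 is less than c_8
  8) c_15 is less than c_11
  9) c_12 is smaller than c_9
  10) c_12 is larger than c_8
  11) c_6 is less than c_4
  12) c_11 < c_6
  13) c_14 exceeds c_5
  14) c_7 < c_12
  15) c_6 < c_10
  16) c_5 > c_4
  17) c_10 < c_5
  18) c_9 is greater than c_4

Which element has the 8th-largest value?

c_7

Chaining the given pairs: c_15 < c_11 < c_6 < c_4 < c_7 < c_10 < c_5 < c_14 < c_8 < c_12 < c_9 < c_2.
The 8th largest is c_7.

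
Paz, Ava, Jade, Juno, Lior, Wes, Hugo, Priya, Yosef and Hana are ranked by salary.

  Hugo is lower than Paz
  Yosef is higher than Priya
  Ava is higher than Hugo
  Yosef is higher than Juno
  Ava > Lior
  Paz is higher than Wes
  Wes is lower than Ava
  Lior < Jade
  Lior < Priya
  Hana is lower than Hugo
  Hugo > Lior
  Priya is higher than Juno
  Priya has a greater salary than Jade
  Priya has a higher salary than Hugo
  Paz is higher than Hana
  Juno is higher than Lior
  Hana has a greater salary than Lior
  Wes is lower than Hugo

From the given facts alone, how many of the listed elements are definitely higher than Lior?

8

The elements the relations force above Lior are Juno, Hana, Jade, Hugo, Paz, Priya, Yosef, Ava — no chain reaches any other.
That is 8.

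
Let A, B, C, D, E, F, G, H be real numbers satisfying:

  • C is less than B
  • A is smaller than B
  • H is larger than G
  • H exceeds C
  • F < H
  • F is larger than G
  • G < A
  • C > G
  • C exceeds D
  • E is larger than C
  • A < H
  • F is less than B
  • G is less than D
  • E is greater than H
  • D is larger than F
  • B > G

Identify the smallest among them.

G

Chaining upward from G: directly above it, F, D, C, A, H, B; then E.
That covers every other element, and nothing is given below G, so G is the smallest.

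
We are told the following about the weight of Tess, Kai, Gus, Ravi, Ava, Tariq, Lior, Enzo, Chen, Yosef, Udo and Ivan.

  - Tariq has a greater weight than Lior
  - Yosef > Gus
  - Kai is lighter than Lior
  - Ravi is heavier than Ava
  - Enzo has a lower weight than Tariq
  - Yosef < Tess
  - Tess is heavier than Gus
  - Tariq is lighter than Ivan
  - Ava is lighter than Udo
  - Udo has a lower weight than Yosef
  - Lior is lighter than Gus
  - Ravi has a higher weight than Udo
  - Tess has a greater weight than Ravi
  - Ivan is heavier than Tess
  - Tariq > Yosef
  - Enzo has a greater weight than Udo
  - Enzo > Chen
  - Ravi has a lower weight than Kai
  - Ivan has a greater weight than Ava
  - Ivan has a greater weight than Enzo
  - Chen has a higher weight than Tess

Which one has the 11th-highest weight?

Chaining the given pairs: Ava < Udo < Ravi < Kai < Lior < Gus < Yosef < Tess < Chen < Enzo < Tariq < Ivan.
Counting 11 from the largest end gives Udo.

Udo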